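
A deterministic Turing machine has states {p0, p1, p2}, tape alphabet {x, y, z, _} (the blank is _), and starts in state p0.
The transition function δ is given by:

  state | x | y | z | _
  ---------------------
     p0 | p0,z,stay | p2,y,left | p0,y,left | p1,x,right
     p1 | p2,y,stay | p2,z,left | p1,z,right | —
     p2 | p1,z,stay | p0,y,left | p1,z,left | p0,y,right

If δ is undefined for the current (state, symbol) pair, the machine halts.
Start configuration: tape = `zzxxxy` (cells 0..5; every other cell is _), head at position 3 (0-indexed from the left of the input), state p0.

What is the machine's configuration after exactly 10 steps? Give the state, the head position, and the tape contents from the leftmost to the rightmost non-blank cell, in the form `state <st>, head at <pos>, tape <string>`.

state=p0 head=3 tape=_zzx[x]xy   (p0,x)→(p0,z,stay)
state=p0 head=3 tape=_zzx[z]xy   (p0,z)→(p0,y,left)
state=p0 head=2 tape=_zz[x]yxy   (p0,x)→(p0,z,stay)
state=p0 head=2 tape=_zz[z]yxy   (p0,z)→(p0,y,left)
state=p0 head=1 tape=_z[z]yyxy   (p0,z)→(p0,y,left)
state=p0 head=0 tape=_[z]yyyxy   (p0,z)→(p0,y,left)
state=p0 head=-1 tape=[_]yyyyxy   (p0,_)→(p1,x,right)
state=p1 head=0 tape=x[y]yyyxy   (p1,y)→(p2,z,left)
state=p2 head=-1 tape=[x]zyyyxy   (p2,x)→(p1,z,stay)
state=p1 head=-1 tape=[z]zyyyxy   (p1,z)→(p1,z,right)
state=p1 head=0 tape=z[z]yyyxy
After 10 steps: state p1, head at 0, tape zzyyyxy.

state p1, head at 0, tape zzyyyxy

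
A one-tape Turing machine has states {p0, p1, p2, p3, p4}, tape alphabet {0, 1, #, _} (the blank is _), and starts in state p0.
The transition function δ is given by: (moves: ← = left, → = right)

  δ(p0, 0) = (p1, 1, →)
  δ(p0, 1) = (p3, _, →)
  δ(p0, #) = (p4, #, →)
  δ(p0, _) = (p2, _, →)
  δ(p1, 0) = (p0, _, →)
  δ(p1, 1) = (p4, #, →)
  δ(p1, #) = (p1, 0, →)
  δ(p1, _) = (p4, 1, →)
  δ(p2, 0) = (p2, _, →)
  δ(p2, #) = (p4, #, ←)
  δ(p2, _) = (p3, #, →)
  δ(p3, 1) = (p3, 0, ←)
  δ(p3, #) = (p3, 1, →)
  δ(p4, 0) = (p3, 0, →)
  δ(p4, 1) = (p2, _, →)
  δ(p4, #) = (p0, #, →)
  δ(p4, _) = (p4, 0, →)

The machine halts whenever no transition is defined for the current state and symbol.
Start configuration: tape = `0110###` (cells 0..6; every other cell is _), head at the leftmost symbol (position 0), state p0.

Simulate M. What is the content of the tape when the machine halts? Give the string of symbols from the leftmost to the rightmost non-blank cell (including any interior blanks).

p0 | [0]110###___   read 0 → write 1, move →, go to p1
p1 | 1[1]10###___   read 1 → write #, move →, go to p4
p4 | 1#[1]0###___   read 1 → write _, move →, go to p2
p2 | 1#_[0]###___   read 0 → write _, move →, go to p2
p2 | 1#__[#]##___   read # → write #, move ←, go to p4
p4 | 1#_[_]###___   read _ → write 0, move →, go to p4
p4 | 1#_0[#]##___   read # → write #, move →, go to p0
p0 | 1#_0#[#]#___   read # → write #, move →, go to p4
p4 | 1#_0##[#]___   read # → write #, move →, go to p0
p0 | 1#_0###[_]__   read _ → write _, move →, go to p2
p2 | 1#_0###_[_]_   read _ → write #, move →, go to p3
p3 | 1#_0###_#[_]
The non-blank tape span at halt is 1#_0###_#.

1#_0###_#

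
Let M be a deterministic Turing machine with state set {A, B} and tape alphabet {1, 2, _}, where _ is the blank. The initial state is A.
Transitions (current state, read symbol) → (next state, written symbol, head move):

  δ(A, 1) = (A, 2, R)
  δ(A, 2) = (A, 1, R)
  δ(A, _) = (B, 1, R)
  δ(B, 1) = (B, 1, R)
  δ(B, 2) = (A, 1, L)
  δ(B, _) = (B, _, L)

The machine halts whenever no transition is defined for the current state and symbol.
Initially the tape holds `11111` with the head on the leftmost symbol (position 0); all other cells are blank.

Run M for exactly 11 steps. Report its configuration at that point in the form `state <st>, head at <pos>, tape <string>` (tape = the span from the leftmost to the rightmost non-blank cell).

state=A head=0 tape=[1]1111__   (A,1)→(A,2,R)
state=A head=1 tape=2[1]111__   (A,1)→(A,2,R)
state=A head=2 tape=22[1]11__   (A,1)→(A,2,R)
state=A head=3 tape=222[1]1__   (A,1)→(A,2,R)
state=A head=4 tape=2222[1]__   (A,1)→(A,2,R)
state=A head=5 tape=22222[_]_   (A,_)→(B,1,R)
state=B head=6 tape=222221[_]   (B,_)→(B,_,L)
state=B head=5 tape=22222[1]_   (B,1)→(B,1,R)
state=B head=6 tape=222221[_]   (B,_)→(B,_,L)
state=B head=5 tape=22222[1]_   (B,1)→(B,1,R)
state=B head=6 tape=222221[_]   (B,_)→(B,_,L)
state=B head=5 tape=22222[1]_
After 11 steps: state B, head at 5, tape 222221.

state B, head at 5, tape 222221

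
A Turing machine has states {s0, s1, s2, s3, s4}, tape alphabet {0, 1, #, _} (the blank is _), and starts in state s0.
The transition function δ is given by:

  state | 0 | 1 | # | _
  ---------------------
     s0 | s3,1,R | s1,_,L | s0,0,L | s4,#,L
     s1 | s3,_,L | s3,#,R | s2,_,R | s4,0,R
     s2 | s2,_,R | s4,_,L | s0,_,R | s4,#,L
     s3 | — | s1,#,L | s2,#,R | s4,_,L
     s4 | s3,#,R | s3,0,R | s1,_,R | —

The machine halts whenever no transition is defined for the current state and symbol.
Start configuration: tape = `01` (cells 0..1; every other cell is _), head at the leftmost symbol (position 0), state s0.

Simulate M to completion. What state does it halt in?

s4

state=s0 head=0 tape=[0]1__   (s0,0)→(s3,1,R)
state=s3 head=1 tape=1[1]__   (s3,1)→(s1,#,L)
state=s1 head=0 tape=[1]#__   (s1,1)→(s3,#,R)
state=s3 head=1 tape=#[#]__   (s3,#)→(s2,#,R)
state=s2 head=2 tape=##[_]_   (s2,_)→(s4,#,L)
state=s4 head=1 tape=#[#]#_   (s4,#)→(s1,_,R)
state=s1 head=2 tape=#_[#]_   (s1,#)→(s2,_,R)
state=s2 head=3 tape=#__[_]   (s2,_)→(s4,#,L)
state=s4 head=2 tape=#_[_]#
No transition is defined for (s4, _); M halts in state s4.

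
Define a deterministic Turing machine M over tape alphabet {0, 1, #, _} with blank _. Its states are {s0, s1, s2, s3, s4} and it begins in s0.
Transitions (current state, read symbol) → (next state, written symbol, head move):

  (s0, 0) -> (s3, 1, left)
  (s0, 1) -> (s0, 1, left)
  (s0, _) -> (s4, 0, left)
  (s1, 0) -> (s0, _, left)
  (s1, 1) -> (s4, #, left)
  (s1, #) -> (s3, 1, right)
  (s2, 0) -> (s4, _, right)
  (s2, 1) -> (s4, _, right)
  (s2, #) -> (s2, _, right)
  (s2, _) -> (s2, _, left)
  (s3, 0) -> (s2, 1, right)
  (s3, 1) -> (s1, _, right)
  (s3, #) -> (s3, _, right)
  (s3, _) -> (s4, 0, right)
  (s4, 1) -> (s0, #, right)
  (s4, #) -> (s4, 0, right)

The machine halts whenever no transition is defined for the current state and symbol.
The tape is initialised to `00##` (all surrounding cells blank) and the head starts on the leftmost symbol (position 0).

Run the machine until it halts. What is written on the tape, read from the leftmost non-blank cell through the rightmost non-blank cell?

state=s0 head=0 tape=_[0]0##__   (s0,0)→(s3,1,left)
state=s3 head=-1 tape=[_]10##__   (s3,_)→(s4,0,right)
state=s4 head=0 tape=0[1]0##__   (s4,1)→(s0,#,right)
state=s0 head=1 tape=0#[0]##__   (s0,0)→(s3,1,left)
state=s3 head=0 tape=0[#]1##__   (s3,#)→(s3,_,right)
state=s3 head=1 tape=0_[1]##__   (s3,1)→(s1,_,right)
state=s1 head=2 tape=0__[#]#__   (s1,#)→(s3,1,right)
state=s3 head=3 tape=0__1[#]__   (s3,#)→(s3,_,right)
state=s3 head=4 tape=0__1_[_]_   (s3,_)→(s4,0,right)
state=s4 head=5 tape=0__1_0[_]
The non-blank tape span at halt is 0__1_0.

0__1_0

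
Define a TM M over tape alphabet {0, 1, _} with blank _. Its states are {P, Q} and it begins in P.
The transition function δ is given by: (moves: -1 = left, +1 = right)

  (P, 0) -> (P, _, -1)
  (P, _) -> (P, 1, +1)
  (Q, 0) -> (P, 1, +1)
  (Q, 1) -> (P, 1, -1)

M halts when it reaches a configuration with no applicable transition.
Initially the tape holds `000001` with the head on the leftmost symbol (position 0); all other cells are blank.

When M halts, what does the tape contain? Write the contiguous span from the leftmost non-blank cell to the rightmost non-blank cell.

state=P head=0 tape=_[0]00001   (P,0)→(P,_,-1)
state=P head=-1 tape=[_]_00001   (P,_)→(P,1,+1)
state=P head=0 tape=1[_]00001   (P,_)→(P,1,+1)
state=P head=1 tape=11[0]0001   (P,0)→(P,_,-1)
state=P head=0 tape=1[1]_0001
The non-blank tape span at halt is 11_0001.

11_0001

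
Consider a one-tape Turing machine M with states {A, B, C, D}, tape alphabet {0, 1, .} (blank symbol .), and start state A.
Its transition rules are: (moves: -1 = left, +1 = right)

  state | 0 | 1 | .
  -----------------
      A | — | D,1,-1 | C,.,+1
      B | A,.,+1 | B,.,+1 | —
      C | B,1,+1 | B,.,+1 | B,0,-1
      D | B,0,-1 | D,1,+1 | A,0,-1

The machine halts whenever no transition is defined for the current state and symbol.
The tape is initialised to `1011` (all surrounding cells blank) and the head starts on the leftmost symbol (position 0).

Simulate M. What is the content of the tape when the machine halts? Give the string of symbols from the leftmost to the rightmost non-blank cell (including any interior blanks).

state=A head=0 tape=..[1]011.   (A,1)→(D,1,-1)
state=D head=-1 tape=.[.]1011.   (D,.)→(A,0,-1)
state=A head=-2 tape=[.]01011.   (A,.)→(C,.,+1)
state=C head=-1 tape=.[0]1011.   (C,0)→(B,1,+1)
state=B head=0 tape=.1[1]011.   (B,1)→(B,.,+1)
state=B head=1 tape=.1.[0]11.   (B,0)→(A,.,+1)
state=A head=2 tape=.1..[1]1.   (A,1)→(D,1,-1)
state=D head=1 tape=.1.[.]11.   (D,.)→(A,0,-1)
state=A head=0 tape=.1[.]011.   (A,.)→(C,.,+1)
state=C head=1 tape=.1.[0]11.   (C,0)→(B,1,+1)
state=B head=2 tape=.1.1[1]1.   (B,1)→(B,.,+1)
state=B head=3 tape=.1.1.[1].   (B,1)→(B,.,+1)
state=B head=4 tape=.1.1..[.]
The non-blank tape span at halt is 1.1.

1.1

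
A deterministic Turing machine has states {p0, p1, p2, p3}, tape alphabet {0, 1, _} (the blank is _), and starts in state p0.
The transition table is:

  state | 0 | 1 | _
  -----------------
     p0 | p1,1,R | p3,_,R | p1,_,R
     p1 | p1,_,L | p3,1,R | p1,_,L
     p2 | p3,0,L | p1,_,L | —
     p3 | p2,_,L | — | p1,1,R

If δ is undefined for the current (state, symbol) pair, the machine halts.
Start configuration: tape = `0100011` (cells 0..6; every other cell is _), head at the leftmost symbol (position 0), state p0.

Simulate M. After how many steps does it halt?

16

state=p0 head=0 tape=[0]100011   (p0,0)→(p1,1,R)
state=p1 head=1 tape=1[1]00011   (p1,1)→(p3,1,R)
state=p3 head=2 tape=11[0]0011   (p3,0)→(p2,_,L)
state=p2 head=1 tape=1[1]_0011   (p2,1)→(p1,_,L)
state=p1 head=0 tape=[1]__0011   (p1,1)→(p3,1,R)
state=p3 head=1 tape=1[_]_0011   (p3,_)→(p1,1,R)
state=p1 head=2 tape=11[_]0011   (p1,_)→(p1,_,L)
state=p1 head=1 tape=1[1]_0011   (p1,1)→(p3,1,R)
state=p3 head=2 tape=11[_]0011   (p3,_)→(p1,1,R)
state=p1 head=3 tape=111[0]011   (p1,0)→(p1,_,L)
state=p1 head=2 tape=11[1]_011   (p1,1)→(p3,1,R)
state=p3 head=3 tape=111[_]011   (p3,_)→(p1,1,R)
state=p1 head=4 tape=1111[0]11   (p1,0)→(p1,_,L)
state=p1 head=3 tape=111[1]_11   (p1,1)→(p3,1,R)
state=p3 head=4 tape=1111[_]11   (p3,_)→(p1,1,R)
state=p1 head=5 tape=11111[1]1   (p1,1)→(p3,1,R)
state=p3 head=6 tape=111111[1]
M halts after 16 transitions.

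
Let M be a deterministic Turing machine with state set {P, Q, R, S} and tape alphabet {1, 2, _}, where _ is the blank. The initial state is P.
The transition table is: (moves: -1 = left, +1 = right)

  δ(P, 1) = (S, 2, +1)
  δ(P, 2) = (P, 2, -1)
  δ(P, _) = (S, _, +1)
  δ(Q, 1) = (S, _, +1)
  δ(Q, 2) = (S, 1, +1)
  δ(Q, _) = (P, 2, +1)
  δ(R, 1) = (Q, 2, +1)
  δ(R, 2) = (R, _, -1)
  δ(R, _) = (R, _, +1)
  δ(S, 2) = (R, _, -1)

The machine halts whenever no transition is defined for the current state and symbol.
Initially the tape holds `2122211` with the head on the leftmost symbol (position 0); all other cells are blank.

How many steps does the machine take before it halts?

29

P | _[2]122211_   read 2 → write 2, move -1, go to P
P | [_]2122211_   read _ → write _, move +1, go to S
S | _[2]122211_   read 2 → write _, move -1, go to R
R | [_]_122211_   read _ → write _, move +1, go to R
R | _[_]122211_   read _ → write _, move +1, go to R
R | __[1]22211_   read 1 → write 2, move +1, go to Q
Q | __2[2]2211_   read 2 → write 1, move +1, go to S
S | __21[2]211_   read 2 → write _, move -1, go to R
R | __2[1]_211_   read 1 → write 2, move +1, go to Q
Q | __22[_]211_   read _ → write 2, move +1, go to P
P | __222[2]11_   read 2 → write 2, move -1, go to P
P | __22[2]211_   read 2 → write 2, move -1, go to P
P | __2[2]2211_   read 2 → write 2, move -1, go to P
P | __[2]22211_   read 2 → write 2, move -1, go to P
P | _[_]222211_   read _ → write _, move +1, go to S
S | __[2]22211_   read 2 → write _, move -1, go to R
R | _[_]_22211_   read _ → write _, move +1, go to R
R | __[_]22211_   read _ → write _, move +1, go to R
R | ___[2]2211_   read 2 → write _, move -1, go to R
R | __[_]_2211_   read _ → write _, move +1, go to R
R | ___[_]2211_   read _ → write _, move +1, go to R
R | ____[2]211_   read 2 → write _, move -1, go to R
R | ___[_]_211_   read _ → write _, move +1, go to R
R | ____[_]211_   read _ → write _, move +1, go to R
R | _____[2]11_   read 2 → write _, move -1, go to R
R | ____[_]_11_   read _ → write _, move +1, go to R
R | _____[_]11_   read _ → write _, move +1, go to R
R | ______[1]1_   read 1 → write 2, move +1, go to Q
Q | ______2[1]_   read 1 → write _, move +1, go to S
S | ______2_[_]
M halts after 29 transitions.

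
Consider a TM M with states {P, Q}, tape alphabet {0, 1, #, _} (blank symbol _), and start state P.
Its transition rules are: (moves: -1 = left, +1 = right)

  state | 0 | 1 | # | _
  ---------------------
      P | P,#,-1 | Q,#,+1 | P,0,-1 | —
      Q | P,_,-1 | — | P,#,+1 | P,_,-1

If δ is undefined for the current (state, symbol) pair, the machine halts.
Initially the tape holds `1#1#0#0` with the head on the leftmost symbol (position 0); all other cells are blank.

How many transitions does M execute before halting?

state=P head=0 tape=_[1]#1#0#0   (P,1)→(Q,#,+1)
state=Q head=1 tape=_#[#]1#0#0   (Q,#)→(P,#,+1)
state=P head=2 tape=_##[1]#0#0   (P,1)→(Q,#,+1)
state=Q head=3 tape=_###[#]0#0   (Q,#)→(P,#,+1)
state=P head=4 tape=_####[0]#0   (P,0)→(P,#,-1)
state=P head=3 tape=_###[#]##0   (P,#)→(P,0,-1)
state=P head=2 tape=_##[#]0##0   (P,#)→(P,0,-1)
state=P head=1 tape=_#[#]00##0   (P,#)→(P,0,-1)
state=P head=0 tape=_[#]000##0   (P,#)→(P,0,-1)
state=P head=-1 tape=[_]0000##0
M halts after 9 transitions.

9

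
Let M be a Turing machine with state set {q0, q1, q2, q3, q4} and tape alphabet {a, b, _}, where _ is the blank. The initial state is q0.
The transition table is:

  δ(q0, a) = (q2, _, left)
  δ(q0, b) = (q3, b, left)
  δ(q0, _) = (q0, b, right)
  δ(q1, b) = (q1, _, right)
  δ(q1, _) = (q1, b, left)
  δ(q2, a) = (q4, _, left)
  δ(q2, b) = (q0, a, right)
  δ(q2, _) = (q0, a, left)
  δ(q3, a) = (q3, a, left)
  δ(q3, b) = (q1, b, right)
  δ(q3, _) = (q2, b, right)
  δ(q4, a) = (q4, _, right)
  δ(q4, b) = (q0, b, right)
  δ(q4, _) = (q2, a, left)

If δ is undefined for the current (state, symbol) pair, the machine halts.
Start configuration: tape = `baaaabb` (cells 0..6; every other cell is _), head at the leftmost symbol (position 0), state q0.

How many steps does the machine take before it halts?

state=q0 head=0 tape=_[b]aaaabb__   (q0,b)→(q3,b,left)
state=q3 head=-1 tape=[_]baaaabb__   (q3,_)→(q2,b,right)
state=q2 head=0 tape=b[b]aaaabb__   (q2,b)→(q0,a,right)
state=q0 head=1 tape=ba[a]aaabb__   (q0,a)→(q2,_,left)
state=q2 head=0 tape=b[a]_aaabb__   (q2,a)→(q4,_,left)
state=q4 head=-1 tape=[b]__aaabb__   (q4,b)→(q0,b,right)
state=q0 head=0 tape=b[_]_aaabb__   (q0,_)→(q0,b,right)
state=q0 head=1 tape=bb[_]aaabb__   (q0,_)→(q0,b,right)
state=q0 head=2 tape=bbb[a]aabb__   (q0,a)→(q2,_,left)
state=q2 head=1 tape=bb[b]_aabb__   (q2,b)→(q0,a,right)
state=q0 head=2 tape=bba[_]aabb__   (q0,_)→(q0,b,right)
state=q0 head=3 tape=bbab[a]abb__   (q0,a)→(q2,_,left)
state=q2 head=2 tape=bba[b]_abb__   (q2,b)→(q0,a,right)
state=q0 head=3 tape=bbaa[_]abb__   (q0,_)→(q0,b,right)
state=q0 head=4 tape=bbaab[a]bb__   (q0,a)→(q2,_,left)
state=q2 head=3 tape=bbaa[b]_bb__   (q2,b)→(q0,a,right)
state=q0 head=4 tape=bbaaa[_]bb__   (q0,_)→(q0,b,right)
state=q0 head=5 tape=bbaaab[b]b__   (q0,b)→(q3,b,left)
state=q3 head=4 tape=bbaaa[b]bb__   (q3,b)→(q1,b,right)
state=q1 head=5 tape=bbaaab[b]b__   (q1,b)→(q1,_,right)
state=q1 head=6 tape=bbaaab_[b]__   (q1,b)→(q1,_,right)
state=q1 head=7 tape=bbaaab__[_]_   (q1,_)→(q1,b,left)
state=q1 head=6 tape=bbaaab_[_]b_   (q1,_)→(q1,b,left)
state=q1 head=5 tape=bbaaab[_]bb_   (q1,_)→(q1,b,left)
state=q1 head=4 tape=bbaaa[b]bbb_   (q1,b)→(q1,_,right)
state=q1 head=5 tape=bbaaa_[b]bb_   (q1,b)→(q1,_,right)
state=q1 head=6 tape=bbaaa__[b]b_   (q1,b)→(q1,_,right)
state=q1 head=7 tape=bbaaa___[b]_   (q1,b)→(q1,_,right)
state=q1 head=8 tape=bbaaa____[_]   (q1,_)→(q1,b,left)
state=q1 head=7 tape=bbaaa___[_]b   (q1,_)→(q1,b,left)
state=q1 head=6 tape=bbaaa__[_]bb   (q1,_)→(q1,b,left)
state=q1 head=5 tape=bbaaa_[_]bbb   (q1,_)→(q1,b,left)
state=q1 head=4 tape=bbaaa[_]bbbb   (q1,_)→(q1,b,left)
state=q1 head=3 tape=bbaa[a]bbbbb
M halts after 33 transitions.

33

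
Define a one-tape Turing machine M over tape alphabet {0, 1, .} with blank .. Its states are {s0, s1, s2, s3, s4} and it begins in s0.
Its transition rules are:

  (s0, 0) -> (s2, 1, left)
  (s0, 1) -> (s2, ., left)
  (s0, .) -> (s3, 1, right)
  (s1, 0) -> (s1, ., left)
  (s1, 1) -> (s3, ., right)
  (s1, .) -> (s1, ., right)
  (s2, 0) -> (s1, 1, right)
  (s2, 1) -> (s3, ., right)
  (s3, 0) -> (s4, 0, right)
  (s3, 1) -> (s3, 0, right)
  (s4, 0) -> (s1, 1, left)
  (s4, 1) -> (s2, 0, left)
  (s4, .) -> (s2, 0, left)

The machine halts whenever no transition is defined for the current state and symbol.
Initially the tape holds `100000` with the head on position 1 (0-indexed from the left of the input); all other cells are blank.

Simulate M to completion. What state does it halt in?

s0 | 1[0]0000.   read 0 → write 1, move left, go to s2
s2 | [1]10000.   read 1 → write ., move right, go to s3
s3 | .[1]0000.   read 1 → write 0, move right, go to s3
s3 | .0[0]000.   read 0 → write 0, move right, go to s4
s4 | .00[0]00.   read 0 → write 1, move left, go to s1
s1 | .0[0]100.   read 0 → write ., move left, go to s1
s1 | .[0].100.   read 0 → write ., move left, go to s1
s1 | [.]..100.   read . → write ., move right, go to s1
s1 | .[.].100.   read . → write ., move right, go to s1
s1 | ..[.]100.   read . → write ., move right, go to s1
s1 | ...[1]00.   read 1 → write ., move right, go to s3
s3 | ....[0]0.   read 0 → write 0, move right, go to s4
s4 | ....0[0].   read 0 → write 1, move left, go to s1
s1 | ....[0]1.   read 0 → write ., move left, go to s1
s1 | ...[.].1.   read . → write ., move right, go to s1
s1 | ....[.]1.   read . → write ., move right, go to s1
s1 | .....[1].   read 1 → write ., move right, go to s3
s3 | ......[.]
No transition is defined for (s3, .); M halts in state s3.

s3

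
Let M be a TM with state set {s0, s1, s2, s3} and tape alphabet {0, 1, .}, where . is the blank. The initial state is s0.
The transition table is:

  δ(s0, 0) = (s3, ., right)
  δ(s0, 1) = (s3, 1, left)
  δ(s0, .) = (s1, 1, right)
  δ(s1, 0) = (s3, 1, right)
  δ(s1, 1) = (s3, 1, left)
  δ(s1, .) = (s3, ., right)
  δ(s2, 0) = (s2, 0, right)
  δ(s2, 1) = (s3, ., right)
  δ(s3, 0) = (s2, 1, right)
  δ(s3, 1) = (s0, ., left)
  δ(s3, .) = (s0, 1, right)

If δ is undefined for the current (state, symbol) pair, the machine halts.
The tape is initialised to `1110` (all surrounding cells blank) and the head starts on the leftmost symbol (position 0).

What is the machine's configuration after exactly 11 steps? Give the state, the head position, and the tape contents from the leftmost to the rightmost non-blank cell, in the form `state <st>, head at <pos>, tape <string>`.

state s1, head at 1, tape 111.10

s0 | ..[1]110   read 1 → write 1, move left, go to s3
s3 | .[.]1110   read . → write 1, move right, go to s0
s0 | .1[1]110   read 1 → write 1, move left, go to s3
s3 | .[1]1110   read 1 → write ., move left, go to s0
s0 | [.].1110   read . → write 1, move right, go to s1
s1 | 1[.]1110   read . → write ., move right, go to s3
s3 | 1.[1]110   read 1 → write ., move left, go to s0
s0 | 1[.].110   read . → write 1, move right, go to s1
s1 | 11[.]110   read . → write ., move right, go to s3
s3 | 11.[1]10   read 1 → write ., move left, go to s0
s0 | 11[.].10   read . → write 1, move right, go to s1
s1 | 111[.]10
After 11 steps: state s1, head at 1, tape 111.10.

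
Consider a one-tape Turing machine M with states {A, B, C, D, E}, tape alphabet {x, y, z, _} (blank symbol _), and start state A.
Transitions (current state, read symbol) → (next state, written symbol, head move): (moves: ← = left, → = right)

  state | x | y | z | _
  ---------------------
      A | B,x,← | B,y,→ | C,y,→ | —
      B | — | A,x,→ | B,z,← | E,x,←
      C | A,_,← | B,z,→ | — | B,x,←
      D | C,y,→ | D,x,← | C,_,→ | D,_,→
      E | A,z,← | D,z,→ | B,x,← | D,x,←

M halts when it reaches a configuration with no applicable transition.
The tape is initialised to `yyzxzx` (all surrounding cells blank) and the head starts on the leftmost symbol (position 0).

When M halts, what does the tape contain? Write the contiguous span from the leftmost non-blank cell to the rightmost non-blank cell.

yxzyzx

A | [y]yzxzx   read y → write y, move →, go to B
B | y[y]zxzx   read y → write x, move →, go to A
A | yx[z]xzx   read z → write y, move →, go to C
C | yxy[x]zx   read x → write _, move ←, go to A
A | yx[y]_zx   read y → write y, move →, go to B
B | yxy[_]zx   read _ → write x, move ←, go to E
E | yx[y]xzx   read y → write z, move →, go to D
D | yxz[x]zx   read x → write y, move →, go to C
C | yxzy[z]x
The non-blank tape span at halt is yxzyzx.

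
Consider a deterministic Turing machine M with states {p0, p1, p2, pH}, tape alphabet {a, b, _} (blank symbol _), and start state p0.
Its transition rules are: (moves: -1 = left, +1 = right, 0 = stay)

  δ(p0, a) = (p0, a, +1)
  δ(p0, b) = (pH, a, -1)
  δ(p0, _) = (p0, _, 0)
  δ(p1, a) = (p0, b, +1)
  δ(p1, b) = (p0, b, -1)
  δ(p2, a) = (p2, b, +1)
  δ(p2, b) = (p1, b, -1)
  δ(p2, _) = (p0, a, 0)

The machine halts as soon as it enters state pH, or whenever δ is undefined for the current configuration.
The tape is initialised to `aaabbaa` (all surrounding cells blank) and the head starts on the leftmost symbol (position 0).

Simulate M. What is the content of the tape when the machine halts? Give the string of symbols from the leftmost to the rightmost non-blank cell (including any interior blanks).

p0 | [a]aabbaa   read a → write a, move +1, go to p0
p0 | a[a]abbaa   read a → write a, move +1, go to p0
p0 | aa[a]bbaa   read a → write a, move +1, go to p0
p0 | aaa[b]baa   read b → write a, move -1, go to pH
pH | aa[a]abaa
The non-blank tape span at halt is aaaabaa.

aaaabaa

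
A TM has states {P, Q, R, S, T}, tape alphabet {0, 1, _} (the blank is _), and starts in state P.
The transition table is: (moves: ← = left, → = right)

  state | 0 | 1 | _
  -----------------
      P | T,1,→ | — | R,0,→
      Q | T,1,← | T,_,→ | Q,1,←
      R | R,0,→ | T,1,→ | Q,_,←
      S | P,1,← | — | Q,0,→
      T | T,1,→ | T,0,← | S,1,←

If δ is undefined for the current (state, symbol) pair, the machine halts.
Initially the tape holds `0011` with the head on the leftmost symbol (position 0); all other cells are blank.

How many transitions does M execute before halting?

P | ___[0]011_   read 0 → write 1, move →, go to T
T | ___1[0]11_   read 0 → write 1, move →, go to T
T | ___11[1]1_   read 1 → write 0, move ←, go to T
T | ___1[1]01_   read 1 → write 0, move ←, go to T
T | ___[1]001_   read 1 → write 0, move ←, go to T
T | __[_]0001_   read _ → write 1, move ←, go to S
S | _[_]10001_   read _ → write 0, move →, go to Q
Q | _0[1]0001_   read 1 → write _, move →, go to T
T | _0_[0]001_   read 0 → write 1, move →, go to T
T | _0_1[0]01_   read 0 → write 1, move →, go to T
T | _0_11[0]1_   read 0 → write 1, move →, go to T
T | _0_111[1]_   read 1 → write 0, move ←, go to T
T | _0_11[1]0_   read 1 → write 0, move ←, go to T
T | _0_1[1]00_   read 1 → write 0, move ←, go to T
T | _0_[1]000_   read 1 → write 0, move ←, go to T
T | _0[_]0000_   read _ → write 1, move ←, go to S
S | _[0]10000_   read 0 → write 1, move ←, go to P
P | [_]110000_   read _ → write 0, move →, go to R
R | 0[1]10000_   read 1 → write 1, move →, go to T
T | 01[1]0000_   read 1 → write 0, move ←, go to T
T | 0[1]00000_   read 1 → write 0, move ←, go to T
T | [0]000000_   read 0 → write 1, move →, go to T
T | 1[0]00000_   read 0 → write 1, move →, go to T
T | 11[0]0000_   read 0 → write 1, move →, go to T
T | 111[0]000_   read 0 → write 1, move →, go to T
T | 1111[0]00_   read 0 → write 1, move →, go to T
T | 11111[0]0_   read 0 → write 1, move →, go to T
T | 111111[0]_   read 0 → write 1, move →, go to T
T | 1111111[_]   read _ → write 1, move ←, go to S
S | 111111[1]1
M halts after 29 transitions.

29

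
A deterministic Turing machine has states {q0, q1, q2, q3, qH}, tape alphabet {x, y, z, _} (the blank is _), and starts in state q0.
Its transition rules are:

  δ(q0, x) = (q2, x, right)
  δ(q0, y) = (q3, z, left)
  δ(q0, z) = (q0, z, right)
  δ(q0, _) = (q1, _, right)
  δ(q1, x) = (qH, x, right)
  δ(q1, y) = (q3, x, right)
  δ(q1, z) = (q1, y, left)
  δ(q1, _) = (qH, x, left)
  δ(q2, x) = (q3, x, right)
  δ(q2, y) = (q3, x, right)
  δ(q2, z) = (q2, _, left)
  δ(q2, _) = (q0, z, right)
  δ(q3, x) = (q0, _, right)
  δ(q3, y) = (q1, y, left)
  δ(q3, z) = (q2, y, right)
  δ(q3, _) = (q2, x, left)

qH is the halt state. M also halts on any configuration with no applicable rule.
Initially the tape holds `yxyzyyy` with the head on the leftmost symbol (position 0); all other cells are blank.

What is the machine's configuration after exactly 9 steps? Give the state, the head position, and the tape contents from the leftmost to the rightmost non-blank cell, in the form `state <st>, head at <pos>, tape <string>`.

state q0, head at 1, tape zx_xyzyyy

q0 | __[y]xyzyyy   read y → write z, move left, go to q3
q3 | _[_]zxyzyyy   read _ → write x, move left, go to q2
q2 | [_]xzxyzyyy   read _ → write z, move right, go to q0
q0 | z[x]zxyzyyy   read x → write x, move right, go to q2
q2 | zx[z]xyzyyy   read z → write _, move left, go to q2
q2 | z[x]_xyzyyy   read x → write x, move right, go to q3
q3 | zx[_]xyzyyy   read _ → write x, move left, go to q2
q2 | z[x]xxyzyyy   read x → write x, move right, go to q3
q3 | zx[x]xyzyyy   read x → write _, move right, go to q0
q0 | zx_[x]yzyyy
After 9 steps: state q0, head at 1, tape zx_xyzyyy.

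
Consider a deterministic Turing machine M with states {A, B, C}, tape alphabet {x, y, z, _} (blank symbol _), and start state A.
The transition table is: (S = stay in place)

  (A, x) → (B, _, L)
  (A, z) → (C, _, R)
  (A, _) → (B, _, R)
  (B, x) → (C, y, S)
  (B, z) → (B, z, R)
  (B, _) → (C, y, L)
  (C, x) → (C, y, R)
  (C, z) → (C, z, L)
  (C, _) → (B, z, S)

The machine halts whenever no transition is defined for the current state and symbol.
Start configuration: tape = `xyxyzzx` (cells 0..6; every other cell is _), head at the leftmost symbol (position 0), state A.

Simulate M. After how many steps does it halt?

state=A head=0 tape=__[x]yxyzzx   (A,x)→(B,_,L)
state=B head=-1 tape=_[_]_yxyzzx   (B,_)→(C,y,L)
state=C head=-2 tape=[_]y_yxyzzx   (C,_)→(B,z,S)
state=B head=-2 tape=[z]y_yxyzzx   (B,z)→(B,z,R)
state=B head=-1 tape=z[y]_yxyzzx
M halts after 4 transitions.

4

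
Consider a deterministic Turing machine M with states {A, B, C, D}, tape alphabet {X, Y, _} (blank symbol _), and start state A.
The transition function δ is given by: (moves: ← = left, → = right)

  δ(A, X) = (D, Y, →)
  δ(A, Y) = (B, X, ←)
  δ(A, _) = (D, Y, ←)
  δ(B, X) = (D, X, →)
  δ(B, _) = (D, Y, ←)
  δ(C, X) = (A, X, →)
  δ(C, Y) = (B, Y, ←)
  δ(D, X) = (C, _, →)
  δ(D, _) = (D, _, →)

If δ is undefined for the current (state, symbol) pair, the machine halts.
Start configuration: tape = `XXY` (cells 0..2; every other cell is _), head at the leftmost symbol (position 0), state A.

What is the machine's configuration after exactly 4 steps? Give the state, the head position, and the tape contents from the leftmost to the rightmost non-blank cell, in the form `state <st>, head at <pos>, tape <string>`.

A | [X]XY   read X → write Y, move →, go to D
D | Y[X]Y   read X → write _, move →, go to C
C | Y_[Y]   read Y → write Y, move ←, go to B
B | Y[_]Y   read _ → write Y, move ←, go to D
D | [Y]YY
After 4 steps: state D, head at 0, tape YYY.

state D, head at 0, tape YYY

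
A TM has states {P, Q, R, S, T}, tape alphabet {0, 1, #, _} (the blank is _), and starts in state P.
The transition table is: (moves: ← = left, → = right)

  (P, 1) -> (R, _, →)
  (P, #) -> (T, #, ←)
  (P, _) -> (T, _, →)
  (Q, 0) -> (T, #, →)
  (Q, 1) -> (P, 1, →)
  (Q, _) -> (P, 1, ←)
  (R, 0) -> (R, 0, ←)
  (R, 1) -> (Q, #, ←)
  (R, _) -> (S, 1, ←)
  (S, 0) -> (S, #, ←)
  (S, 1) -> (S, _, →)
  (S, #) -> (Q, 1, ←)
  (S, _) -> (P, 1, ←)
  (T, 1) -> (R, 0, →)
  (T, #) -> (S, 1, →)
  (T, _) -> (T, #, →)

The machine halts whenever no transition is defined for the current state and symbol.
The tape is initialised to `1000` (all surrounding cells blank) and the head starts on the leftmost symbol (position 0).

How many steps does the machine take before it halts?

22

P | __[1]000   read 1 → write _, move →, go to R
R | ___[0]00   read 0 → write 0, move ←, go to R
R | __[_]000   read _ → write 1, move ←, go to S
S | _[_]1000   read _ → write 1, move ←, go to P
P | [_]11000   read _ → write _, move →, go to T
T | _[1]1000   read 1 → write 0, move →, go to R
R | _0[1]000   read 1 → write #, move ←, go to Q
Q | _[0]#000   read 0 → write #, move →, go to T
T | _#[#]000   read # → write 1, move →, go to S
S | _#1[0]00   read 0 → write #, move ←, go to S
S | _#[1]#00   read 1 → write _, move →, go to S
S | _#_[#]00   read # → write 1, move ←, go to Q
Q | _#[_]100   read _ → write 1, move ←, go to P
P | _[#]1100   read # → write #, move ←, go to T
T | [_]#1100   read _ → write #, move →, go to T
T | #[#]1100   read # → write 1, move →, go to S
S | #1[1]100   read 1 → write _, move →, go to S
S | #1_[1]00   read 1 → write _, move →, go to S
S | #1__[0]0   read 0 → write #, move ←, go to S
S | #1_[_]#0   read _ → write 1, move ←, go to P
P | #1[_]1#0   read _ → write _, move →, go to T
T | #1_[1]#0   read 1 → write 0, move →, go to R
R | #1_0[#]0
M halts after 22 transitions.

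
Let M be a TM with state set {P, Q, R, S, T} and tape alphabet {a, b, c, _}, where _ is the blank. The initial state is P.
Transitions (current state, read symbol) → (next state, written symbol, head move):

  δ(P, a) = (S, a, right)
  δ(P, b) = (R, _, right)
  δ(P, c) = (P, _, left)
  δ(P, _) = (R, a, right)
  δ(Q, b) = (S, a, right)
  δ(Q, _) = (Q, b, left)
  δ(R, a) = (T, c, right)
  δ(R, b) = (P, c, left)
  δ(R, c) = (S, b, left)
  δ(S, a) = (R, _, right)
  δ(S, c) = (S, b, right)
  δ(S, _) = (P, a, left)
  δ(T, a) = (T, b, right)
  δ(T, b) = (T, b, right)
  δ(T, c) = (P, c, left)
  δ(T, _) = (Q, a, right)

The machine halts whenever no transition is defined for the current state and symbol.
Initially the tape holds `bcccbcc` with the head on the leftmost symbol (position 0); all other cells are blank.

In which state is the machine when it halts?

R

state=P head=0 tape=_[b]cccbcc   (P,b)→(R,_,right)
state=R head=1 tape=__[c]ccbcc   (R,c)→(S,b,left)
state=S head=0 tape=_[_]bccbcc   (S,_)→(P,a,left)
state=P head=-1 tape=[_]abccbcc   (P,_)→(R,a,right)
state=R head=0 tape=a[a]bccbcc   (R,a)→(T,c,right)
state=T head=1 tape=ac[b]ccbcc   (T,b)→(T,b,right)
state=T head=2 tape=acb[c]cbcc   (T,c)→(P,c,left)
state=P head=1 tape=ac[b]ccbcc   (P,b)→(R,_,right)
state=R head=2 tape=ac_[c]cbcc   (R,c)→(S,b,left)
state=S head=1 tape=ac[_]bcbcc   (S,_)→(P,a,left)
state=P head=0 tape=a[c]abcbcc   (P,c)→(P,_,left)
state=P head=-1 tape=[a]_abcbcc   (P,a)→(S,a,right)
state=S head=0 tape=a[_]abcbcc   (S,_)→(P,a,left)
state=P head=-1 tape=[a]aabcbcc   (P,a)→(S,a,right)
state=S head=0 tape=a[a]abcbcc   (S,a)→(R,_,right)
state=R head=1 tape=a_[a]bcbcc   (R,a)→(T,c,right)
state=T head=2 tape=a_c[b]cbcc   (T,b)→(T,b,right)
state=T head=3 tape=a_cb[c]bcc   (T,c)→(P,c,left)
state=P head=2 tape=a_c[b]cbcc   (P,b)→(R,_,right)
state=R head=3 tape=a_c_[c]bcc   (R,c)→(S,b,left)
state=S head=2 tape=a_c[_]bbcc   (S,_)→(P,a,left)
state=P head=1 tape=a_[c]abbcc   (P,c)→(P,_,left)
state=P head=0 tape=a[_]_abbcc   (P,_)→(R,a,right)
state=R head=1 tape=aa[_]abbcc
No transition is defined for (R, _); M halts in state R.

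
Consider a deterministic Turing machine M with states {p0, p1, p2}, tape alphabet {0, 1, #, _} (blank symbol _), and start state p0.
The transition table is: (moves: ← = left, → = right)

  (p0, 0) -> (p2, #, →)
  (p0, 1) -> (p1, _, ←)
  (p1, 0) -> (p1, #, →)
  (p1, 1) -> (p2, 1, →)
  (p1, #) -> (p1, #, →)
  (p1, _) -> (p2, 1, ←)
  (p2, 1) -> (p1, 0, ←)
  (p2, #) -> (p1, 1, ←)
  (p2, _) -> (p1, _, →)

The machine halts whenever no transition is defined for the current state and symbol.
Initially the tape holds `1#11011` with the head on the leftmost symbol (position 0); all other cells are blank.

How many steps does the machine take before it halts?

p0 | __[1]#11011   read 1 → write _, move ←, go to p1
p1 | _[_]_#11011   read _ → write 1, move ←, go to p2
p2 | [_]1_#11011   read _ → write _, move →, go to p1
p1 | _[1]_#11011   read 1 → write 1, move →, go to p2
p2 | _1[_]#11011   read _ → write _, move →, go to p1
p1 | _1_[#]11011   read # → write #, move →, go to p1
p1 | _1_#[1]1011   read 1 → write 1, move →, go to p2
p2 | _1_#1[1]011   read 1 → write 0, move ←, go to p1
p1 | _1_#[1]0011   read 1 → write 1, move →, go to p2
p2 | _1_#1[0]011
M halts after 9 transitions.

9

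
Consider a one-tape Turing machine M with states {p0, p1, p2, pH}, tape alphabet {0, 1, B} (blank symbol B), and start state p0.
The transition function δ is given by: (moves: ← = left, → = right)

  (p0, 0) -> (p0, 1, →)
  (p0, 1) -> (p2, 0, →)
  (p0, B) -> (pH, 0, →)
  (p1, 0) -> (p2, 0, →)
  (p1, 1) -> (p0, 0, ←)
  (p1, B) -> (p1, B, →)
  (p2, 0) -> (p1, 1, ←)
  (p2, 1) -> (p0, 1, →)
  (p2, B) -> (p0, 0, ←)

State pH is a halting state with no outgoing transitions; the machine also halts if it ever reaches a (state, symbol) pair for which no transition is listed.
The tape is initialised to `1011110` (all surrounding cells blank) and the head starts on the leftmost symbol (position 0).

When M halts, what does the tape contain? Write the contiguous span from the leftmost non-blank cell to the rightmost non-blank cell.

state=p0 head=0 tape=[1]011110BB   (p0,1)→(p2,0,→)
state=p2 head=1 tape=0[0]11110BB   (p2,0)→(p1,1,←)
state=p1 head=0 tape=[0]111110BB   (p1,0)→(p2,0,→)
state=p2 head=1 tape=0[1]11110BB   (p2,1)→(p0,1,→)
state=p0 head=2 tape=01[1]1110BB   (p0,1)→(p2,0,→)
state=p2 head=3 tape=010[1]110BB   (p2,1)→(p0,1,→)
state=p0 head=4 tape=0101[1]10BB   (p0,1)→(p2,0,→)
state=p2 head=5 tape=01010[1]0BB   (p2,1)→(p0,1,→)
state=p0 head=6 tape=010101[0]BB   (p0,0)→(p0,1,→)
state=p0 head=7 tape=0101011[B]B   (p0,B)→(pH,0,→)
state=pH head=8 tape=01010110[B]
The non-blank tape span at halt is 01010110.

01010110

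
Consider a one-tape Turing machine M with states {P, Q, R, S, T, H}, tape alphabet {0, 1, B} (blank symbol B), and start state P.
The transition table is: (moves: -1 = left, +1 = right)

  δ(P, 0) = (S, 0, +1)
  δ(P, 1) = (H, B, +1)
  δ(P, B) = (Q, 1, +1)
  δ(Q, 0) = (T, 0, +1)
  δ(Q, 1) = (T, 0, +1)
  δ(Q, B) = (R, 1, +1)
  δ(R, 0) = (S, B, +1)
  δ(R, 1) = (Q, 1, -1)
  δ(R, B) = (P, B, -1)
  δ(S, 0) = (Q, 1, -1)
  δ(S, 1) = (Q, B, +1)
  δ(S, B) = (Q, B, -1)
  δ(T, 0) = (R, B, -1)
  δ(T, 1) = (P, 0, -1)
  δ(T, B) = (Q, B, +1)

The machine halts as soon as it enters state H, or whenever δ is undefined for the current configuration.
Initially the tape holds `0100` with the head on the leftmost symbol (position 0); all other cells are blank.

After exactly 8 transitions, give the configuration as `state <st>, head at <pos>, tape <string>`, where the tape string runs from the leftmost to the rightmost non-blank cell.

state P, head at 2, tape 0B1

state=P head=0 tape=[0]100   (P,0)→(S,0,+1)
state=S head=1 tape=0[1]00   (S,1)→(Q,B,+1)
state=Q head=2 tape=0B[0]0   (Q,0)→(T,0,+1)
state=T head=3 tape=0B0[0]   (T,0)→(R,B,-1)
state=R head=2 tape=0B[0]B   (R,0)→(S,B,+1)
state=S head=3 tape=0BB[B]   (S,B)→(Q,B,-1)
state=Q head=2 tape=0B[B]B   (Q,B)→(R,1,+1)
state=R head=3 tape=0B1[B]   (R,B)→(P,B,-1)
state=P head=2 tape=0B[1]B
After 8 steps: state P, head at 2, tape 0B1.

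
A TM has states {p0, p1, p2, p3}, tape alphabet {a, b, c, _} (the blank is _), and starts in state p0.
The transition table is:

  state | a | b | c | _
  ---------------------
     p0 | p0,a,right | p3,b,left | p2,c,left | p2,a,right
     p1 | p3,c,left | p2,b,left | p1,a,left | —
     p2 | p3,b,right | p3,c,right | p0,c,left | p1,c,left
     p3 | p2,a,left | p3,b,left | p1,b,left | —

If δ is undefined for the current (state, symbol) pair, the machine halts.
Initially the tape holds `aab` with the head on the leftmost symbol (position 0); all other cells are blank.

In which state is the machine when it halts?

p1

p0 | ___[a]ab   read a → write a, move right, go to p0
p0 | ___a[a]b   read a → write a, move right, go to p0
p0 | ___aa[b]   read b → write b, move left, go to p3
p3 | ___a[a]b   read a → write a, move left, go to p2
p2 | ___[a]ab   read a → write b, move right, go to p3
p3 | ___b[a]b   read a → write a, move left, go to p2
p2 | ___[b]ab   read b → write c, move right, go to p3
p3 | ___c[a]b   read a → write a, move left, go to p2
p2 | ___[c]ab   read c → write c, move left, go to p0
p0 | __[_]cab   read _ → write a, move right, go to p2
p2 | __a[c]ab   read c → write c, move left, go to p0
p0 | __[a]cab   read a → write a, move right, go to p0
p0 | __a[c]ab   read c → write c, move left, go to p2
p2 | __[a]cab   read a → write b, move right, go to p3
p3 | __b[c]ab   read c → write b, move left, go to p1
p1 | __[b]bab   read b → write b, move left, go to p2
p2 | _[_]bbab   read _ → write c, move left, go to p1
p1 | [_]cbbab
No transition is defined for (p1, _); M halts in state p1.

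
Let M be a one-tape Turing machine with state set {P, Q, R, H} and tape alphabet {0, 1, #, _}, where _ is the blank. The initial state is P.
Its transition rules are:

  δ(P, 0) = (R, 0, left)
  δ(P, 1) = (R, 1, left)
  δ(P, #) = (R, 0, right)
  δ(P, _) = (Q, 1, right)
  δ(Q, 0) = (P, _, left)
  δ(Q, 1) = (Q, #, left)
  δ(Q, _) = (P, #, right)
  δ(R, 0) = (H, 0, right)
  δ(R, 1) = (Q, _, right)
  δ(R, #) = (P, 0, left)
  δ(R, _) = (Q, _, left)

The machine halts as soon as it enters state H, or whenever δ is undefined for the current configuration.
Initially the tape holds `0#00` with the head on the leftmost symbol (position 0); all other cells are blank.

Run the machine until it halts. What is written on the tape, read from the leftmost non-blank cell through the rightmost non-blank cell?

state=P head=0 tape=_____[0]#00   (P,0)→(R,0,left)
state=R head=-1 tape=____[_]0#00   (R,_)→(Q,_,left)
state=Q head=-2 tape=___[_]_0#00   (Q,_)→(P,#,right)
state=P head=-1 tape=___#[_]0#00   (P,_)→(Q,1,right)
state=Q head=0 tape=___#1[0]#00   (Q,0)→(P,_,left)
state=P head=-1 tape=___#[1]_#00   (P,1)→(R,1,left)
state=R head=-2 tape=___[#]1_#00   (R,#)→(P,0,left)
state=P head=-3 tape=__[_]01_#00   (P,_)→(Q,1,right)
state=Q head=-2 tape=__1[0]1_#00   (Q,0)→(P,_,left)
state=P head=-3 tape=__[1]_1_#00   (P,1)→(R,1,left)
state=R head=-4 tape=_[_]1_1_#00   (R,_)→(Q,_,left)
state=Q head=-5 tape=[_]_1_1_#00   (Q,_)→(P,#,right)
state=P head=-4 tape=#[_]1_1_#00   (P,_)→(Q,1,right)
state=Q head=-3 tape=#1[1]_1_#00   (Q,1)→(Q,#,left)
state=Q head=-4 tape=#[1]#_1_#00   (Q,1)→(Q,#,left)
state=Q head=-5 tape=[#]##_1_#00
The non-blank tape span at halt is ###_1_#00.

###_1_#00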